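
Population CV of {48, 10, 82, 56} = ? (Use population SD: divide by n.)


Mean = 49.0000
SD = 25.7876
CV = (25.7876/49.0000)*100 = 52.6277%

CV = 52.6277%


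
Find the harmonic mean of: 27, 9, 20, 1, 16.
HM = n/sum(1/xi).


Sum of reciprocals = 1/27 + 1/9 + 1/20 + 1/1 + 1/16 = 1.260648
HM = 5/1.260648 = 3.9662

HM = 3.9662


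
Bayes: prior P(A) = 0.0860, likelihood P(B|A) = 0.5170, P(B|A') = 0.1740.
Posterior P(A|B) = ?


P(B) = P(B|A)*P(A) + P(B|A')*P(A')
= 0.5170*0.0860 + 0.1740*0.9140
= 0.044462 + 0.159036 = 0.203498
P(A|B) = 0.044462/0.203498 = 0.2185

P(A|B) = 0.2185


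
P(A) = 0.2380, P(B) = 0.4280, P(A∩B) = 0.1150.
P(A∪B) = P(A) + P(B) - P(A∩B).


P(A∪B) = 0.2380 + 0.4280 - 0.1150
= 0.6660 - 0.1150
= 0.5510

P(A∪B) = 0.5510


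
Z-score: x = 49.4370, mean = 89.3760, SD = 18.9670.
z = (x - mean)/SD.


z = (49.4370 - 89.3760)/18.9670
= -39.9390/18.9670
= -2.1057

z = -2.1057


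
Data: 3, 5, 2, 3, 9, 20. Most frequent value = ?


Frequencies: 2:1, 3:2, 5:1, 9:1, 20:1
Max frequency = 2
Mode = 3

Mode = 3


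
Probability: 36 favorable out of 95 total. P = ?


P = 36/95 = 0.3789

P = 0.3789


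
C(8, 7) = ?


C(8,7) = 8!/(7! × 1!)
= 40320/(5040 × 1)
= 8

C(8,7) = 8


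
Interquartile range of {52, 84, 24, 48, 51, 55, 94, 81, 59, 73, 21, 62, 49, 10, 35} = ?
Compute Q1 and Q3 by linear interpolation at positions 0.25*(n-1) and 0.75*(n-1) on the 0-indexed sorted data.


Sorted: 10, 21, 24, 35, 48, 49, 51, 52, 55, 59, 62, 73, 81, 84, 94
Q1 (25th %ile) = 41.5000
Q3 (75th %ile) = 67.5000
IQR = 67.5000 - 41.5000 = 26.0000

IQR = 26.0000


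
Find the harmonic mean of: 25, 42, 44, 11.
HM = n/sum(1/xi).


Sum of reciprocals = 1/25 + 1/42 + 1/44 + 1/11 = 0.177446
HM = 4/0.177446 = 22.5421

HM = 22.5421


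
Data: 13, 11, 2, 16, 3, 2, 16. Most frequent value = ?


Frequencies: 2:2, 3:1, 11:1, 13:1, 16:2
Max frequency = 2
Mode = 2, 16

Mode = 2, 16


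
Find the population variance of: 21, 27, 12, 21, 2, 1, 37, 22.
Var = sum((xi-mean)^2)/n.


Mean = 17.8750
Squared deviations: 9.7656, 83.2656, 34.5156, 9.7656, 252.0156, 284.7656, 365.7656, 17.0156
Sum = 1056.8750
Variance = 1056.8750/8 = 132.1094

Variance = 132.1094


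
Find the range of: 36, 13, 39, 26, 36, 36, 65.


Max = 65, Min = 13
Range = 65 - 13 = 52

Range = 52


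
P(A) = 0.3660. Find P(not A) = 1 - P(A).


P(not A) = 1 - 0.3660 = 0.6340

P(not A) = 0.6340


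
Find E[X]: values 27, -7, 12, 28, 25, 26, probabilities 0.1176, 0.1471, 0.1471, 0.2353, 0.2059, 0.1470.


E[X] = 27*0.1176 - 7*0.1471 + 12*0.1471 + 28*0.2353 + 25*0.2059 + 26*0.1470
= 3.1752 - 1.0297 + 1.7652 + 6.5884 + 5.1475 + 3.8220
= 19.4686

E[X] = 19.4686


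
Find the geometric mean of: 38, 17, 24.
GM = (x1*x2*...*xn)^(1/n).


Product = 38 × 17 × 24 = 15504
GM = 15504^(1/3) = 24.9353

GM = 24.9353


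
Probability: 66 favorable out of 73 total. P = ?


P = 66/73 = 0.9041

P = 0.9041


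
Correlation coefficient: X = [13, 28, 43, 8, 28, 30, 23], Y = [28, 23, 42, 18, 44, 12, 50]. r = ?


Mean X = 24.7143, Mean Y = 31.0000
SD X = 10.713333, SD Y = 13.384426
Cov = 48.142857
r = 48.142857/(10.713333*13.384426) = 0.3357

r = 0.3357


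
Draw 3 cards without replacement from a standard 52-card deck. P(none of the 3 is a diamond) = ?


P(no diamonds) = (39/52) × (38/51) × (37/50)
= 0.4135

P = 0.4135


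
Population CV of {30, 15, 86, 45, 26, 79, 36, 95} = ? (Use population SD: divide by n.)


Mean = 51.5000
SD = 28.6487
CV = (28.6487/51.5000)*100 = 55.6286%

CV = 55.6286%


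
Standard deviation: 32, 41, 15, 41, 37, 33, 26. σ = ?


Mean = 32.1429
Variance = 73.2653
SD = sqrt(73.2653) = 8.5595

SD = 8.5595


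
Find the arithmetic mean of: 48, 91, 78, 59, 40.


Sum = 48 + 91 + 78 + 59 + 40 = 316
n = 5
Mean = 316/5 = 63.2000

Mean = 63.2000


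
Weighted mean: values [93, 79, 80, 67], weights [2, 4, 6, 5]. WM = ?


Numerator = 93*2 + 79*4 + 80*6 + 67*5 = 1317
Denominator = 2 + 4 + 6 + 5 = 17
WM = 1317/17 = 77.4706

WM = 77.4706


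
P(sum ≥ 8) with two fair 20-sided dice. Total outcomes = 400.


Total outcomes = 20×20 = 400
Favorable (sum ≥ 8): 379
P = 379/400 = 0.9475

P = 0.9475


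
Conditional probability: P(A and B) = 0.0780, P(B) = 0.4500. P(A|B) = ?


P(A|B) = 0.0780/0.4500 = 0.1733

P(A|B) = 0.1733


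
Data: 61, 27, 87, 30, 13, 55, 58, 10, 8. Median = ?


Sorted: 8, 10, 13, 27, 30, 55, 58, 61, 87
n = 9 (odd)
Middle value = 30

Median = 30


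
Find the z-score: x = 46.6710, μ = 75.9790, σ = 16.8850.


z = (46.6710 - 75.9790)/16.8850
= -29.3080/16.8850
= -1.7357

z = -1.7357


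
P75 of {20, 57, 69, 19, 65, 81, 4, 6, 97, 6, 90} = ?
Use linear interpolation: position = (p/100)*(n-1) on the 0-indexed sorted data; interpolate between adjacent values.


Sorted: 4, 6, 6, 19, 20, 57, 65, 69, 81, 90, 97
n = 11
Index = 75/100 * 10 = 7.5000
Lower = data[7] = 69, Upper = data[8] = 81
P75 = 69 + 0.5000*(12) = 75.0000

P75 = 75.0000


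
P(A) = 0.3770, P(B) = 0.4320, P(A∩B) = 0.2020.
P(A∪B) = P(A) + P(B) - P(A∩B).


P(A∪B) = 0.3770 + 0.4320 - 0.2020
= 0.8090 - 0.2020
= 0.6070

P(A∪B) = 0.6070


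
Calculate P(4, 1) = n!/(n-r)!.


P(4,1) = 4!/3!
= 24/6
= 4

P(4,1) = 4


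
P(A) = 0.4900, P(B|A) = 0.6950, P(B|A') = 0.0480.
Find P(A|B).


P(B) = P(B|A)*P(A) + P(B|A')*P(A')
= 0.6950*0.4900 + 0.0480*0.5100
= 0.340550 + 0.024480 = 0.365030
P(A|B) = 0.340550/0.365030 = 0.9329

P(A|B) = 0.9329


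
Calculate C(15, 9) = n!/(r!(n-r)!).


C(15,9) = 15!/(9! × 6!)
= 1307674368000/(362880 × 720)
= 5005

C(15,9) = 5005


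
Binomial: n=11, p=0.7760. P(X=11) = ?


C(11,11) = 1
p^11 = 0.061444
(1-p)^0 = 1.000000
P = 1 * 0.061444 * 1.000000 = 0.0614

P(X=11) = 0.0614


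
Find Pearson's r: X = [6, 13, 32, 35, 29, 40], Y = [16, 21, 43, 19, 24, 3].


Mean X = 25.8333, Mean Y = 21.0000
SD X = 12.184918, SD Y = 11.874342
Cov = -4.833333
r = -4.833333/(12.184918*11.874342) = -0.0334

r = -0.0334


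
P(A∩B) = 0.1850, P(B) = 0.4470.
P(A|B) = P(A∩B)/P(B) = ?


P(A|B) = 0.1850/0.4470 = 0.4139

P(A|B) = 0.4139


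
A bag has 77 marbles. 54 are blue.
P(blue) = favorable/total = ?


P = 54/77 = 0.7013

P = 0.7013


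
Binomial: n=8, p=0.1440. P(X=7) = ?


C(8,7) = 8
p^7 = 1.283918e-06
(1-p)^1 = 0.856000
P = 8 * 1.283918e-06 * 0.856000 = 8.7923e-06

P(X=7) = 8.7923e-06


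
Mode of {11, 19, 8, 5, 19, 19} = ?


Frequencies: 5:1, 8:1, 11:1, 19:3
Max frequency = 3
Mode = 19

Mode = 19


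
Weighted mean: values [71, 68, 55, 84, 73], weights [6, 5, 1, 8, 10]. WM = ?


Numerator = 71*6 + 68*5 + 55*1 + 84*8 + 73*10 = 2223
Denominator = 6 + 5 + 1 + 8 + 10 = 30
WM = 2223/30 = 74.1000

WM = 74.1000


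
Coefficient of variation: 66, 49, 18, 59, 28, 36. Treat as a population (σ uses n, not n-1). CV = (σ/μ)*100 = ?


Mean = 42.6667
SD = 16.9280
CV = (16.9280/42.6667)*100 = 39.6749%

CV = 39.6749%


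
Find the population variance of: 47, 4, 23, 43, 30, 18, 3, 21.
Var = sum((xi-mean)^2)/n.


Mean = 23.6250
Squared deviations: 546.3906, 385.1406, 0.3906, 375.3906, 40.6406, 31.6406, 425.3906, 6.8906
Sum = 1811.8750
Variance = 1811.8750/8 = 226.4844

Variance = 226.4844


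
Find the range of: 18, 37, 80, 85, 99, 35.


Max = 99, Min = 18
Range = 99 - 18 = 81

Range = 81


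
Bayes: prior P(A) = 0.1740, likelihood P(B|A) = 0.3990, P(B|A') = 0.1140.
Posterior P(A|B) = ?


P(B) = P(B|A)*P(A) + P(B|A')*P(A')
= 0.3990*0.1740 + 0.1140*0.8260
= 0.069426 + 0.094164 = 0.163590
P(A|B) = 0.069426/0.163590 = 0.4244

P(A|B) = 0.4244


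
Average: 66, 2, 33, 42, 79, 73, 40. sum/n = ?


Sum = 66 + 2 + 33 + 42 + 79 + 73 + 40 = 335
n = 7
Mean = 335/7 = 47.8571

Mean = 47.8571


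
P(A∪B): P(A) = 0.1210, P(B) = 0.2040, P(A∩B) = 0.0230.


P(A∪B) = 0.1210 + 0.2040 - 0.0230
= 0.3250 - 0.0230
= 0.3020

P(A∪B) = 0.3020


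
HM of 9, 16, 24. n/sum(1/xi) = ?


Sum of reciprocals = 1/9 + 1/16 + 1/24 = 0.215278
HM = 3/0.215278 = 13.9355

HM = 13.9355


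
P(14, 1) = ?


P(14,1) = 14!/13!
= 87178291200/6227020800
= 14

P(14,1) = 14


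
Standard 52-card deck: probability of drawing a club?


13 clubs in 52 cards
P = 13/52 = 0.2500

P = 0.2500


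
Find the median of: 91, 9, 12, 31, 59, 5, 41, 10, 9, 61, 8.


Sorted: 5, 8, 9, 9, 10, 12, 31, 41, 59, 61, 91
n = 11 (odd)
Middle value = 12

Median = 12


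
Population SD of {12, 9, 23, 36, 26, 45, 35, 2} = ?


Mean = 23.5000
Variance = 195.2500
SD = sqrt(195.2500) = 13.9732

SD = 13.9732


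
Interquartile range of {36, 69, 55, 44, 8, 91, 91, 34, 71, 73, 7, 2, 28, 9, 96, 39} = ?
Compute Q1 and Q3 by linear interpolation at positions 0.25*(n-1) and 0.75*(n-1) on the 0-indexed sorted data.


Sorted: 2, 7, 8, 9, 28, 34, 36, 39, 44, 55, 69, 71, 73, 91, 91, 96
Q1 (25th %ile) = 23.2500
Q3 (75th %ile) = 71.5000
IQR = 71.5000 - 23.2500 = 48.2500

IQR = 48.2500


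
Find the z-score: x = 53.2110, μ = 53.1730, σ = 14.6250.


z = (53.2110 - 53.1730)/14.6250
= 0.0380/14.6250
= 0.0026

z = 0.0026


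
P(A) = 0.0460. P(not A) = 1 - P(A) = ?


P(not A) = 1 - 0.0460 = 0.9540

P(not A) = 0.9540


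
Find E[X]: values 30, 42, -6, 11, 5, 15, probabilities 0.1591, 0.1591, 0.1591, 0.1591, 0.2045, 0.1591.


E[X] = 30*0.1591 + 42*0.1591 - 6*0.1591 + 11*0.1591 + 5*0.2045 + 15*0.1591
= 4.7730 + 6.6822 - 0.9546 + 1.7501 + 1.0225 + 2.3865
= 15.6597

E[X] = 15.6597


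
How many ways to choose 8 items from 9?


C(9,8) = 9!/(8! × 1!)
= 362880/(40320 × 1)
= 9

C(9,8) = 9


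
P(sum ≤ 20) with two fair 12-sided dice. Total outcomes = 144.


Total outcomes = 12×12 = 144
Favorable (sum ≤ 20): 134
P = 134/144 = 0.9306

P = 0.9306


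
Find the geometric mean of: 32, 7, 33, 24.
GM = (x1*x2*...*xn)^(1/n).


Product = 32 × 7 × 33 × 24 = 177408
GM = 177408^(1/4) = 20.5231

GM = 20.5231


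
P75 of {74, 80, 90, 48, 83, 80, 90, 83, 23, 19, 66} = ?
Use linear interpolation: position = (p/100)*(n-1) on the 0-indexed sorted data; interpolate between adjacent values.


Sorted: 19, 23, 48, 66, 74, 80, 80, 83, 83, 90, 90
n = 11
Index = 75/100 * 10 = 7.5000
Lower = data[7] = 83, Upper = data[8] = 83
P75 = 83 + 0.5000*(0) = 83.0000

P75 = 83.0000


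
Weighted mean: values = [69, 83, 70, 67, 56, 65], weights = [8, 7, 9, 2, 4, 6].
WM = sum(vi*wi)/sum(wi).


Numerator = 69*8 + 83*7 + 70*9 + 67*2 + 56*4 + 65*6 = 2511
Denominator = 8 + 7 + 9 + 2 + 4 + 6 = 36
WM = 2511/36 = 69.7500

WM = 69.7500


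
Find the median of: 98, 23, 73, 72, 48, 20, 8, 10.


Sorted: 8, 10, 20, 23, 48, 72, 73, 98
n = 8 (even)
Middle values: 23 and 48
Median = (23+48)/2 = 35.5000

Median = 35.5000


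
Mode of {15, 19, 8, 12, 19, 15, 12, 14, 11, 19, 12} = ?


Frequencies: 8:1, 11:1, 12:3, 14:1, 15:2, 19:3
Max frequency = 3
Mode = 12, 19

Mode = 12, 19


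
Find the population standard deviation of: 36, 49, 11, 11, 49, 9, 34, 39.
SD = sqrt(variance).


Mean = 29.7500
Variance = 252.1875
SD = sqrt(252.1875) = 15.8804

SD = 15.8804


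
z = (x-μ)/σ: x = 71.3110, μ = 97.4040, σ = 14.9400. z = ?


z = (71.3110 - 97.4040)/14.9400
= -26.0930/14.9400
= -1.7465

z = -1.7465


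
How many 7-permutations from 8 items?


P(8,7) = 8!/1!
= 40320/1
= 40320

P(8,7) = 40320


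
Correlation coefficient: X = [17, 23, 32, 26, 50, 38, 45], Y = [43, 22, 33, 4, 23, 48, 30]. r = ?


Mean X = 33.0000, Mean Y = 29.0000
SD X = 11.109841, SD Y = 13.543580
Cov = 3.142857
r = 3.142857/(11.109841*13.543580) = 0.0209

r = 0.0209


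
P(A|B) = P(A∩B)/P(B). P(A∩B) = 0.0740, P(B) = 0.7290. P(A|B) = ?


P(A|B) = 0.0740/0.7290 = 0.1015

P(A|B) = 0.1015


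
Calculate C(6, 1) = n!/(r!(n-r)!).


C(6,1) = 6!/(1! × 5!)
= 720/(1 × 120)
= 6

C(6,1) = 6


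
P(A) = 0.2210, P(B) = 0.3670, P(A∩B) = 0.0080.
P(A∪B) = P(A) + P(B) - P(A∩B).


P(A∪B) = 0.2210 + 0.3670 - 0.0080
= 0.5880 - 0.0080
= 0.5800

P(A∪B) = 0.5800


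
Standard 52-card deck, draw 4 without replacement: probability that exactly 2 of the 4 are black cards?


Hypergeometric: P(X=2) = C(26,2)·C(26,2) / C(52,4)
= 325 × 325 / 270725
= 105625/270725 = 0.3902

P = 0.3902


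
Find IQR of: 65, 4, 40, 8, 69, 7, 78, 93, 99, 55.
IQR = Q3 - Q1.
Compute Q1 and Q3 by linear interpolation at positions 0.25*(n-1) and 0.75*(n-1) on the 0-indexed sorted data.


Sorted: 4, 7, 8, 40, 55, 65, 69, 78, 93, 99
Q1 (25th %ile) = 16.0000
Q3 (75th %ile) = 75.7500
IQR = 75.7500 - 16.0000 = 59.7500

IQR = 59.7500


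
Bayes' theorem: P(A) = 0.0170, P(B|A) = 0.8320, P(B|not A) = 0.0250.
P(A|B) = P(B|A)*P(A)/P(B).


P(B) = P(B|A)*P(A) + P(B|A')*P(A')
= 0.8320*0.0170 + 0.0250*0.9830
= 0.014144 + 0.024575 = 0.038719
P(A|B) = 0.014144/0.038719 = 0.3653

P(A|B) = 0.3653


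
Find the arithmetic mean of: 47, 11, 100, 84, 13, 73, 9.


Sum = 47 + 11 + 100 + 84 + 13 + 73 + 9 = 337
n = 7
Mean = 337/7 = 48.1429

Mean = 48.1429


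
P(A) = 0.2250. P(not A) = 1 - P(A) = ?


P(not A) = 1 - 0.2250 = 0.7750

P(not A) = 0.7750


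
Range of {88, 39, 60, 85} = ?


Max = 88, Min = 39
Range = 88 - 39 = 49

Range = 49


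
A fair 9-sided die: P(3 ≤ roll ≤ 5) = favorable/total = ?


Favorable outcomes (3 ≤ roll ≤ 5): 3
Total outcomes = 9
P = 3/9 = 0.3333

P = 0.3333


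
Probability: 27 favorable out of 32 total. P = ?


P = 27/32 = 0.8438

P = 0.8438


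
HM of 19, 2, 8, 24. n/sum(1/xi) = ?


Sum of reciprocals = 1/19 + 1/2 + 1/8 + 1/24 = 0.719298
HM = 4/0.719298 = 5.5610

HM = 5.5610


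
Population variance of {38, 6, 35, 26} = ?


Mean = 26.2500
Squared deviations: 138.0625, 410.0625, 76.5625, 0.0625
Sum = 624.7500
Variance = 624.7500/4 = 156.1875

Variance = 156.1875


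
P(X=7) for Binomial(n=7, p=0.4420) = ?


C(7,7) = 1
p^7 = 0.003296
(1-p)^0 = 1.000000
P = 1 * 0.003296 * 1.000000 = 0.0033

P(X=7) = 0.0033


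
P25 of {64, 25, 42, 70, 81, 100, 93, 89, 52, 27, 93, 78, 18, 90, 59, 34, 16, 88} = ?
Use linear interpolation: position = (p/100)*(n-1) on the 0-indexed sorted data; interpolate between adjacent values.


Sorted: 16, 18, 25, 27, 34, 42, 52, 59, 64, 70, 78, 81, 88, 89, 90, 93, 93, 100
n = 18
Index = 25/100 * 17 = 4.2500
Lower = data[4] = 34, Upper = data[5] = 42
P25 = 34 + 0.2500*(8) = 36.0000

P25 = 36.0000


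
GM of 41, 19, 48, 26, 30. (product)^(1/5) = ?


Product = 41 × 19 × 48 × 26 × 30 = 29165760
GM = 29165760^(1/5) = 31.1153

GM = 31.1153


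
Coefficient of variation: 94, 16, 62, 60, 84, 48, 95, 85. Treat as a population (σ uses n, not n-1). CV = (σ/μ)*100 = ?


Mean = 68.0000
SD = 25.3821
CV = (25.3821/68.0000)*100 = 37.3266%

CV = 37.3266%


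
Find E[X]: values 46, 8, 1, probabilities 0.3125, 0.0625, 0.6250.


E[X] = 46*0.3125 + 8*0.0625 + 1*0.6250
= 14.3750 + 0.5000 + 0.6250
= 15.5000

E[X] = 15.5000


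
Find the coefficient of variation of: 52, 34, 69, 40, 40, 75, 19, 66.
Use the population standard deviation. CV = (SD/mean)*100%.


Mean = 49.3750
SD = 18.2342
CV = (18.2342/49.3750)*100 = 36.9299%

CV = 36.9299%


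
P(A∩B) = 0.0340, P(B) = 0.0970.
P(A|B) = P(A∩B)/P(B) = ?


P(A|B) = 0.0340/0.0970 = 0.3505

P(A|B) = 0.3505


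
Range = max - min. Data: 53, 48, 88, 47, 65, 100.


Max = 100, Min = 47
Range = 100 - 47 = 53

Range = 53


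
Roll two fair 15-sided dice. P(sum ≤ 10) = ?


Total outcomes = 15×15 = 225
Favorable (sum ≤ 10): 45
P = 45/225 = 0.2000

P = 0.2000


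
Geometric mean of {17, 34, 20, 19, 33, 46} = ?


Product = 17 × 34 × 20 × 19 × 33 × 46 = 333413520
GM = 333413520^(1/6) = 26.3328

GM = 26.3328


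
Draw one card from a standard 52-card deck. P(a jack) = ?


4 jacks in 52 cards
P = 4/52 = 0.0769

P = 0.0769


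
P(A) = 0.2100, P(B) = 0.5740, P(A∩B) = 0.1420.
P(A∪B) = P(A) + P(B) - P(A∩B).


P(A∪B) = 0.2100 + 0.5740 - 0.1420
= 0.7840 - 0.1420
= 0.6420

P(A∪B) = 0.6420


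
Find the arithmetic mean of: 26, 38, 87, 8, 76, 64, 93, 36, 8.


Sum = 26 + 38 + 87 + 8 + 76 + 64 + 93 + 36 + 8 = 436
n = 9
Mean = 436/9 = 48.4444

Mean = 48.4444


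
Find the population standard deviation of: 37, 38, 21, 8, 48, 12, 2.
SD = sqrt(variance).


Mean = 23.7143
Variance = 261.9184
SD = sqrt(261.9184) = 16.1839

SD = 16.1839


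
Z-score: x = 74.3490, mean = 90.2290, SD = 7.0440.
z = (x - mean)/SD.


z = (74.3490 - 90.2290)/7.0440
= -15.8800/7.0440
= -2.2544

z = -2.2544


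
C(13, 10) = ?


C(13,10) = 13!/(10! × 3!)
= 6227020800/(3628800 × 6)
= 286

C(13,10) = 286


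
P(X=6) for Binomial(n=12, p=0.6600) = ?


C(12,6) = 924
p^6 = 0.082654
(1-p)^6 = 0.001545
P = 924 * 0.082654 * 0.001545 = 0.1180

P(X=6) = 0.1180


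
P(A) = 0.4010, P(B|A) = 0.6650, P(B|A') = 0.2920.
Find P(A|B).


P(B) = P(B|A)*P(A) + P(B|A')*P(A')
= 0.6650*0.4010 + 0.2920*0.5990
= 0.266665 + 0.174908 = 0.441573
P(A|B) = 0.266665/0.441573 = 0.6039

P(A|B) = 0.6039


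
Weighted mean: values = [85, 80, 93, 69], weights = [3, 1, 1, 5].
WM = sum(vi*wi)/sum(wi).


Numerator = 85*3 + 80*1 + 93*1 + 69*5 = 773
Denominator = 3 + 1 + 1 + 5 = 10
WM = 773/10 = 77.3000

WM = 77.3000


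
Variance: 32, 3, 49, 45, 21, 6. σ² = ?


Mean = 26.0000
Squared deviations: 36.0000, 529.0000, 529.0000, 361.0000, 25.0000, 400.0000
Sum = 1880.0000
Variance = 1880.0000/6 = 313.3333

Variance = 313.3333


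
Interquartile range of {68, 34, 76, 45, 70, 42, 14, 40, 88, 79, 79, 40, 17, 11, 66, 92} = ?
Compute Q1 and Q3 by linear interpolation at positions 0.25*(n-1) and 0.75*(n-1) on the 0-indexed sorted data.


Sorted: 11, 14, 17, 34, 40, 40, 42, 45, 66, 68, 70, 76, 79, 79, 88, 92
Q1 (25th %ile) = 38.5000
Q3 (75th %ile) = 76.7500
IQR = 76.7500 - 38.5000 = 38.2500

IQR = 38.2500


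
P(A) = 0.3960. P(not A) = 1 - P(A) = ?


P(not A) = 1 - 0.3960 = 0.6040

P(not A) = 0.6040


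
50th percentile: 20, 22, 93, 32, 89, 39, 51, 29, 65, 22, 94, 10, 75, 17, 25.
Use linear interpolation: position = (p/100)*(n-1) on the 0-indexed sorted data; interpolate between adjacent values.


Sorted: 10, 17, 20, 22, 22, 25, 29, 32, 39, 51, 65, 75, 89, 93, 94
n = 15
Index = 50/100 * 14 = 7.0000
Lower = data[7] = 32, Upper = data[8] = 39
P50 = 32 + 0*(7) = 32.0000

P50 = 32.0000


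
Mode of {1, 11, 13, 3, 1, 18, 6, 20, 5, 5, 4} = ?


Frequencies: 1:2, 3:1, 4:1, 5:2, 6:1, 11:1, 13:1, 18:1, 20:1
Max frequency = 2
Mode = 1, 5

Mode = 1, 5


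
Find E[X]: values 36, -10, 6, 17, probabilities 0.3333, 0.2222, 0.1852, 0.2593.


E[X] = 36*0.3333 - 10*0.2222 + 6*0.1852 + 17*0.2593
= 11.9988 - 2.2220 + 1.1112 + 4.4081
= 15.2961

E[X] = 15.2961


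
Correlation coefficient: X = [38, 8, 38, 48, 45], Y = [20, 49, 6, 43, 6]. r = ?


Mean X = 35.4000, Mean Y = 24.8000
SD X = 14.249211, SD Y = 18.148278
Cov = -135.120000
r = -135.120000/(14.249211*18.148278) = -0.5225

r = -0.5225


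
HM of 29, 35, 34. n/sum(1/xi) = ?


Sum of reciprocals = 1/29 + 1/35 + 1/34 = 0.092466
HM = 3/0.092466 = 32.4444

HM = 32.4444


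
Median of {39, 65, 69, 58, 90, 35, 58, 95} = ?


Sorted: 35, 39, 58, 58, 65, 69, 90, 95
n = 8 (even)
Middle values: 58 and 65
Median = (58+65)/2 = 61.5000

Median = 61.5000


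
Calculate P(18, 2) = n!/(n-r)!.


P(18,2) = 18!/16!
= 6402373705728000/20922789888000
= 306

P(18,2) = 306


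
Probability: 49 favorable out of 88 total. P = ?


P = 49/88 = 0.5568

P = 0.5568


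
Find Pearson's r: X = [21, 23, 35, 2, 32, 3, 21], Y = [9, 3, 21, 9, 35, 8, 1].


Mean X = 19.5714, Mean Y = 12.2857
SD X = 11.902666, SD Y = 10.989791
Cov = 70.408163
r = 70.408163/(11.902666*10.989791) = 0.5383

r = 0.5383


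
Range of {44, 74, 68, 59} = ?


Max = 74, Min = 44
Range = 74 - 44 = 30

Range = 30


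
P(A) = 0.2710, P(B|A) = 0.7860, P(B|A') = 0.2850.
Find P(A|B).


P(B) = P(B|A)*P(A) + P(B|A')*P(A')
= 0.7860*0.2710 + 0.2850*0.7290
= 0.213006 + 0.207765 = 0.420771
P(A|B) = 0.213006/0.420771 = 0.5062

P(A|B) = 0.5062


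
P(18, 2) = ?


P(18,2) = 18!/16!
= 6402373705728000/20922789888000
= 306

P(18,2) = 306


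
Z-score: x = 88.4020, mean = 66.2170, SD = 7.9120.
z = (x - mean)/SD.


z = (88.4020 - 66.2170)/7.9120
= 22.1850/7.9120
= 2.8040

z = 2.8040


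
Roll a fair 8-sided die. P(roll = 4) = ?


Favorable outcomes (roll = 4): 1
Total outcomes = 8
P = 1/8 = 0.1250

P = 0.1250


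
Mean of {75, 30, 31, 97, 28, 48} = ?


Sum = 75 + 30 + 31 + 97 + 28 + 48 = 309
n = 6
Mean = 309/6 = 51.5000

Mean = 51.5000


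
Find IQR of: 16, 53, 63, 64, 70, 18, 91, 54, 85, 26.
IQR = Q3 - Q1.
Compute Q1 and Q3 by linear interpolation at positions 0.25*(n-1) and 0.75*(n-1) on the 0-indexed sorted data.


Sorted: 16, 18, 26, 53, 54, 63, 64, 70, 85, 91
Q1 (25th %ile) = 32.7500
Q3 (75th %ile) = 68.5000
IQR = 68.5000 - 32.7500 = 35.7500

IQR = 35.7500


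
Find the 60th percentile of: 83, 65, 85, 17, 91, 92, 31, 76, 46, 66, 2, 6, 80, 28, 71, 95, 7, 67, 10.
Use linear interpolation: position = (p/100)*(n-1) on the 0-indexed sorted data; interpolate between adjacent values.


Sorted: 2, 6, 7, 10, 17, 28, 31, 46, 65, 66, 67, 71, 76, 80, 83, 85, 91, 92, 95
n = 19
Index = 60/100 * 18 = 10.8000
Lower = data[10] = 67, Upper = data[11] = 71
P60 = 67 + 0.8000*(4) = 70.2000

P60 = 70.2000


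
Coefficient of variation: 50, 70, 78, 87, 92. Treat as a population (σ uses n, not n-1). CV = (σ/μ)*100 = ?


Mean = 75.4000
SD = 14.7729
CV = (14.7729/75.4000)*100 = 19.5928%

CV = 19.5928%


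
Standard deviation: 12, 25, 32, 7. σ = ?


Mean = 19.0000
Variance = 99.5000
SD = sqrt(99.5000) = 9.9750

SD = 9.9750


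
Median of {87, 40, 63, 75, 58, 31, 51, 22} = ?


Sorted: 22, 31, 40, 51, 58, 63, 75, 87
n = 8 (even)
Middle values: 51 and 58
Median = (51+58)/2 = 54.5000

Median = 54.5000


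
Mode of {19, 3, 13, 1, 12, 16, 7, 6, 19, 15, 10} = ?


Frequencies: 1:1, 3:1, 6:1, 7:1, 10:1, 12:1, 13:1, 15:1, 16:1, 19:2
Max frequency = 2
Mode = 19

Mode = 19


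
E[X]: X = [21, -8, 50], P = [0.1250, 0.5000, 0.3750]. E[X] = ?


E[X] = 21*0.1250 - 8*0.5000 + 50*0.3750
= 2.6250 - 4.0000 + 18.7500
= 17.3750

E[X] = 17.3750


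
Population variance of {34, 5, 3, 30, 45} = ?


Mean = 23.4000
Squared deviations: 112.3600, 338.5600, 416.1600, 43.5600, 466.5600
Sum = 1377.2000
Variance = 1377.2000/5 = 275.4400

Variance = 275.4400


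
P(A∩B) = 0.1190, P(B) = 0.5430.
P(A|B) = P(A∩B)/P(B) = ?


P(A|B) = 0.1190/0.5430 = 0.2192

P(A|B) = 0.2192


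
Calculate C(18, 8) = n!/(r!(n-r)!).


C(18,8) = 18!/(8! × 10!)
= 6402373705728000/(40320 × 3628800)
= 43758

C(18,8) = 43758


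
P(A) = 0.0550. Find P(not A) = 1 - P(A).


P(not A) = 1 - 0.0550 = 0.9450

P(not A) = 0.9450


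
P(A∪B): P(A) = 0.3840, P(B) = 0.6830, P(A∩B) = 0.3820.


P(A∪B) = 0.3840 + 0.6830 - 0.3820
= 1.0670 - 0.3820
= 0.6850

P(A∪B) = 0.6850


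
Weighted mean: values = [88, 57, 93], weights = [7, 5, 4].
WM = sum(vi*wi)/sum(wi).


Numerator = 88*7 + 57*5 + 93*4 = 1273
Denominator = 7 + 5 + 4 = 16
WM = 1273/16 = 79.5625

WM = 79.5625


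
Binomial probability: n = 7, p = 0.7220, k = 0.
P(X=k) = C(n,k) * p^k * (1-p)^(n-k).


C(7,0) = 1
p^0 = 1.000000
(1-p)^7 = 0.000128
P = 1 * 1.000000 * 0.000128 = 0.0001

P(X=0) = 0.0001


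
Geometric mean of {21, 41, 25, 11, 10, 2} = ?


Product = 21 × 41 × 25 × 11 × 10 × 2 = 4735500
GM = 4735500^(1/6) = 12.9587

GM = 12.9587


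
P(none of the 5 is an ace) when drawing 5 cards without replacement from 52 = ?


P(no aces) = (48/52) × (47/51) × (46/50) × (45/49) × (44/48)
= 0.6588

P = 0.6588


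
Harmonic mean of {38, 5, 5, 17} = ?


Sum of reciprocals = 1/38 + 1/5 + 1/5 + 1/17 = 0.485139
HM = 4/0.485139 = 8.2451

HM = 8.2451


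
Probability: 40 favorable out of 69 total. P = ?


P = 40/69 = 0.5797

P = 0.5797


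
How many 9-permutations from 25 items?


P(25,9) = 25!/16!
= 15511210043330985984000000/20922789888000
= 741354768000

P(25,9) = 741354768000


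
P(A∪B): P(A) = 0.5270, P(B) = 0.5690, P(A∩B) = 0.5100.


P(A∪B) = 0.5270 + 0.5690 - 0.5100
= 1.0960 - 0.5100
= 0.5860

P(A∪B) = 0.5860


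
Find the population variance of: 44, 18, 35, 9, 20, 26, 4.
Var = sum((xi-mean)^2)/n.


Mean = 22.2857
Squared deviations: 471.5102, 18.3673, 161.6531, 176.5102, 5.2245, 13.7959, 334.3673
Sum = 1181.4286
Variance = 1181.4286/7 = 168.7755

Variance = 168.7755


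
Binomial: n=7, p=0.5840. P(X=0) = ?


C(7,0) = 1
p^0 = 1.000000
(1-p)^7 = 0.002156
P = 1 * 1.000000 * 0.002156 = 0.0022

P(X=0) = 0.0022


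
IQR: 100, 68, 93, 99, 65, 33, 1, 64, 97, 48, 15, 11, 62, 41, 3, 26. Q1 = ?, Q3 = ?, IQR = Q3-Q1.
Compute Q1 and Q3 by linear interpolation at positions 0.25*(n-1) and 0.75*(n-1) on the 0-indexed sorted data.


Sorted: 1, 3, 11, 15, 26, 33, 41, 48, 62, 64, 65, 68, 93, 97, 99, 100
Q1 (25th %ile) = 23.2500
Q3 (75th %ile) = 74.2500
IQR = 74.2500 - 23.2500 = 51.0000

IQR = 51.0000


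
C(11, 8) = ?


C(11,8) = 11!/(8! × 3!)
= 39916800/(40320 × 6)
= 165

C(11,8) = 165


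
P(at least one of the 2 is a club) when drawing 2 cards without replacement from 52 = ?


P(at least one) = 1 - P(none)
P(none) = (39/52) × (38/51) = 0.558824
P(at least one) = 1 - 0.558824 = 0.4412

P = 0.4412


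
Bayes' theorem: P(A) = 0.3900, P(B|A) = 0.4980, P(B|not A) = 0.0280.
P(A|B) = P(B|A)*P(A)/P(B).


P(B) = P(B|A)*P(A) + P(B|A')*P(A')
= 0.4980*0.3900 + 0.0280*0.6100
= 0.194220 + 0.017080 = 0.211300
P(A|B) = 0.194220/0.211300 = 0.9192

P(A|B) = 0.9192


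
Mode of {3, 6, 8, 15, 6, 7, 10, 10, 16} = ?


Frequencies: 3:1, 6:2, 7:1, 8:1, 10:2, 15:1, 16:1
Max frequency = 2
Mode = 6, 10

Mode = 6, 10


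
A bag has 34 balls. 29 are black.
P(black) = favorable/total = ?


P = 29/34 = 0.8529

P = 0.8529


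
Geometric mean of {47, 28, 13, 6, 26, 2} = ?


Product = 47 × 28 × 13 × 6 × 26 × 2 = 5337696
GM = 5337696^(1/6) = 13.2198

GM = 13.2198


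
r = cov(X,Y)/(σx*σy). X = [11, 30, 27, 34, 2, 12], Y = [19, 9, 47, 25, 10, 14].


Mean X = 19.3333, Mean Y = 20.6667
SD X = 11.628509, SD Y = 12.970051
Cov = 64.777778
r = 64.777778/(11.628509*12.970051) = 0.4295

r = 0.4295


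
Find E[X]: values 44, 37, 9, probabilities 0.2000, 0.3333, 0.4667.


E[X] = 44*0.2000 + 37*0.3333 + 9*0.4667
= 8.8000 + 12.3321 + 4.2003
= 25.3324

E[X] = 25.3324


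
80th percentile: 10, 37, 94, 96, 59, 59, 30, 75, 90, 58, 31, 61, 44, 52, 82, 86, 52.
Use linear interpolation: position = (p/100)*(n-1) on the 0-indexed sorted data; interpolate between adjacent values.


Sorted: 10, 30, 31, 37, 44, 52, 52, 58, 59, 59, 61, 75, 82, 86, 90, 94, 96
n = 17
Index = 80/100 * 16 = 12.8000
Lower = data[12] = 82, Upper = data[13] = 86
P80 = 82 + 0.8000*(4) = 85.2000

P80 = 85.2000


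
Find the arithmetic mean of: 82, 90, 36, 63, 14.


Sum = 82 + 90 + 36 + 63 + 14 = 285
n = 5
Mean = 285/5 = 57.0000

Mean = 57.0000


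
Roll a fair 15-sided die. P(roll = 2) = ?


Favorable outcomes (roll = 2): 1
Total outcomes = 15
P = 1/15 = 0.0667

P = 0.0667


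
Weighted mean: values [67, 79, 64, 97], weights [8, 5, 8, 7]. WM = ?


Numerator = 67*8 + 79*5 + 64*8 + 97*7 = 2122
Denominator = 8 + 5 + 8 + 7 = 28
WM = 2122/28 = 75.7857

WM = 75.7857


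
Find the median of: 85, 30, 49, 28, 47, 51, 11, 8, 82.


Sorted: 8, 11, 28, 30, 47, 49, 51, 82, 85
n = 9 (odd)
Middle value = 47

Median = 47


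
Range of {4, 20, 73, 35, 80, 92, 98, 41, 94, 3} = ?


Max = 98, Min = 3
Range = 98 - 3 = 95

Range = 95


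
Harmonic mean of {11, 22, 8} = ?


Sum of reciprocals = 1/11 + 1/22 + 1/8 = 0.261364
HM = 3/0.261364 = 11.4783

HM = 11.4783


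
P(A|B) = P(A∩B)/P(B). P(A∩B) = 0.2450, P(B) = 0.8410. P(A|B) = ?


P(A|B) = 0.2450/0.8410 = 0.2913

P(A|B) = 0.2913


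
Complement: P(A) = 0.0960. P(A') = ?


P(not A) = 1 - 0.0960 = 0.9040

P(not A) = 0.9040


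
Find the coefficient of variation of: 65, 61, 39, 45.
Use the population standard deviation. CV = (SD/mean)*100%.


Mean = 52.5000
SD = 10.8051
CV = (10.8051/52.5000)*100 = 20.5811%

CV = 20.5811%


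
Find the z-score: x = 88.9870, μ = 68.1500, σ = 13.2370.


z = (88.9870 - 68.1500)/13.2370
= 20.8370/13.2370
= 1.5741

z = 1.5741


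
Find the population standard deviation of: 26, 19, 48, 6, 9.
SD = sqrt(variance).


Mean = 21.6000
Variance = 225.0400
SD = sqrt(225.0400) = 15.0013

SD = 15.0013


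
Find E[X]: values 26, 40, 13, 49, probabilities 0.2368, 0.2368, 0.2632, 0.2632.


E[X] = 26*0.2368 + 40*0.2368 + 13*0.2632 + 49*0.2632
= 6.1568 + 9.4720 + 3.4216 + 12.8968
= 31.9472

E[X] = 31.9472


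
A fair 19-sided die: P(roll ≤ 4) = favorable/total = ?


Favorable outcomes (roll ≤ 4): 4
Total outcomes = 19
P = 4/19 = 0.2105

P = 0.2105


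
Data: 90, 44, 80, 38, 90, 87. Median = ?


Sorted: 38, 44, 80, 87, 90, 90
n = 6 (even)
Middle values: 80 and 87
Median = (80+87)/2 = 83.5000

Median = 83.5000


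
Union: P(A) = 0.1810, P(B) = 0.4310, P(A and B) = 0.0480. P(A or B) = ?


P(A∪B) = 0.1810 + 0.4310 - 0.0480
= 0.6120 - 0.0480
= 0.5640

P(A∪B) = 0.5640


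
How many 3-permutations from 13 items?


P(13,3) = 13!/10!
= 6227020800/3628800
= 1716

P(13,3) = 1716


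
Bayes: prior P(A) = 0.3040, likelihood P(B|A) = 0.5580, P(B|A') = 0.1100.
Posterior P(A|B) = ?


P(B) = P(B|A)*P(A) + P(B|A')*P(A')
= 0.5580*0.3040 + 0.1100*0.6960
= 0.169632 + 0.076560 = 0.246192
P(A|B) = 0.169632/0.246192 = 0.6890

P(A|B) = 0.6890


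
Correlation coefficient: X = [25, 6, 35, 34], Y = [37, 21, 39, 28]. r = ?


Mean X = 25.0000, Mean Y = 31.2500
SD X = 11.640447, SD Y = 7.224092
Cov = 60.750000
r = 60.750000/(11.640447*7.224092) = 0.7224

r = 0.7224


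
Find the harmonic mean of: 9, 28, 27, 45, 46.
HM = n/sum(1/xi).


Sum of reciprocals = 1/9 + 1/28 + 1/27 + 1/45 + 1/46 = 0.227824
HM = 5/0.227824 = 21.9468

HM = 21.9468


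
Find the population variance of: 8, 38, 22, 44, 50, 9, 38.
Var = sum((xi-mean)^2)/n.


Mean = 29.8571
Squared deviations: 477.7347, 66.3061, 61.7347, 200.0204, 405.7347, 435.0204, 66.3061
Sum = 1712.8571
Variance = 1712.8571/7 = 244.6939

Variance = 244.6939


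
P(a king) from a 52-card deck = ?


4 kings in 52 cards
P = 4/52 = 0.0769

P = 0.0769


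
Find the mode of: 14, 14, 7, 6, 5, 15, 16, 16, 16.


Frequencies: 5:1, 6:1, 7:1, 14:2, 15:1, 16:3
Max frequency = 3
Mode = 16

Mode = 16


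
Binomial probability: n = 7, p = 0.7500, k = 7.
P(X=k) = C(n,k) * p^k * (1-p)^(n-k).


C(7,7) = 1
p^7 = 0.133484
(1-p)^0 = 1.000000
P = 1 * 0.133484 * 1.000000 = 0.1335

P(X=7) = 0.1335


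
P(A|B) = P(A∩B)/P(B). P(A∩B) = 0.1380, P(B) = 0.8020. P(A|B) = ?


P(A|B) = 0.1380/0.8020 = 0.1721

P(A|B) = 0.1721


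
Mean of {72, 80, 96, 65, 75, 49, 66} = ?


Sum = 72 + 80 + 96 + 65 + 75 + 49 + 66 = 503
n = 7
Mean = 503/7 = 71.8571

Mean = 71.8571


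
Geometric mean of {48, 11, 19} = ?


Product = 48 × 11 × 19 = 10032
GM = 10032^(1/3) = 21.5673

GM = 21.5673


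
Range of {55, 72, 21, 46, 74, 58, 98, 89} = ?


Max = 98, Min = 21
Range = 98 - 21 = 77

Range = 77


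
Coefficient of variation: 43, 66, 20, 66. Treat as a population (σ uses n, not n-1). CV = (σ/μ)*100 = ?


Mean = 48.7500
SD = 19.0706
CV = (19.0706/48.7500)*100 = 39.1192%

CV = 39.1192%


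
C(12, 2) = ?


C(12,2) = 12!/(2! × 10!)
= 479001600/(2 × 3628800)
= 66

C(12,2) = 66


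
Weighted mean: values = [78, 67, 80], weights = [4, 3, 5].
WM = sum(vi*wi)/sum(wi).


Numerator = 78*4 + 67*3 + 80*5 = 913
Denominator = 4 + 3 + 5 = 12
WM = 913/12 = 76.0833

WM = 76.0833


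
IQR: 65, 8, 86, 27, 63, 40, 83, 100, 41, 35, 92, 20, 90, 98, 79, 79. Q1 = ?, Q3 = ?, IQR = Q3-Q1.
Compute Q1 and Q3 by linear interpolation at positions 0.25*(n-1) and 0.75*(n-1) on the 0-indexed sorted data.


Sorted: 8, 20, 27, 35, 40, 41, 63, 65, 79, 79, 83, 86, 90, 92, 98, 100
Q1 (25th %ile) = 38.7500
Q3 (75th %ile) = 87.0000
IQR = 87.0000 - 38.7500 = 48.2500

IQR = 48.2500


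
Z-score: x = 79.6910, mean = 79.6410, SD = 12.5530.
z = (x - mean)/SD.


z = (79.6910 - 79.6410)/12.5530
= 0.0500/12.5530
= 0.0040

z = 0.0040


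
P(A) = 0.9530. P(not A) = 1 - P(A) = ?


P(not A) = 1 - 0.9530 = 0.0470

P(not A) = 0.0470


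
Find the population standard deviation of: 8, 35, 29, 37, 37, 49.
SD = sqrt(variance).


Mean = 32.5000
Variance = 155.2500
SD = sqrt(155.2500) = 12.4599

SD = 12.4599


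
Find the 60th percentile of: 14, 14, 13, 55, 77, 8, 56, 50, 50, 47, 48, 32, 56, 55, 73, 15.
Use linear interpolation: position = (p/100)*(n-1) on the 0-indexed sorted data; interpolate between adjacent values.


Sorted: 8, 13, 14, 14, 15, 32, 47, 48, 50, 50, 55, 55, 56, 56, 73, 77
n = 16
Index = 60/100 * 15 = 9.0000
Lower = data[9] = 50, Upper = data[10] = 55
P60 = 50 + 0*(5) = 50.0000

P60 = 50.0000


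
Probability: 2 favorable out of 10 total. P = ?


P = 2/10 = 0.2000

P = 0.2000


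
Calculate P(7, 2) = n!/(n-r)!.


P(7,2) = 7!/5!
= 5040/120
= 42

P(7,2) = 42


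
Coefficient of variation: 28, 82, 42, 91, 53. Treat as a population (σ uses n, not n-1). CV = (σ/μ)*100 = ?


Mean = 59.2000
SD = 23.8277
CV = (23.8277/59.2000)*100 = 40.2495%

CV = 40.2495%


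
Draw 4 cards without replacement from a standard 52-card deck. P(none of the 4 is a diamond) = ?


P(no diamonds) = (39/52) × (38/51) × (37/50) × (36/49)
= 0.3038

P = 0.3038


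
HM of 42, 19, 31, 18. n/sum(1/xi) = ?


Sum of reciprocals = 1/42 + 1/19 + 1/31 + 1/18 = 0.164255
HM = 4/0.164255 = 24.3524

HM = 24.3524


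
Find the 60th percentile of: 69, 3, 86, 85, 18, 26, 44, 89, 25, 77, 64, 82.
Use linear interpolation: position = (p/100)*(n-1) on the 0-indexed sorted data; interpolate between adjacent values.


Sorted: 3, 18, 25, 26, 44, 64, 69, 77, 82, 85, 86, 89
n = 12
Index = 60/100 * 11 = 6.6000
Lower = data[6] = 69, Upper = data[7] = 77
P60 = 69 + 0.6000*(8) = 73.8000

P60 = 73.8000


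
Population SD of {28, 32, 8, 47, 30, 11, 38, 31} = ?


Mean = 28.1250
Variance = 147.3594
SD = sqrt(147.3594) = 12.1392

SD = 12.1392


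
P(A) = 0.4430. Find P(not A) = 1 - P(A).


P(not A) = 1 - 0.4430 = 0.5570

P(not A) = 0.5570


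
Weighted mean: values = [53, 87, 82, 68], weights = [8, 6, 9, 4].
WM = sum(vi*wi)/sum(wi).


Numerator = 53*8 + 87*6 + 82*9 + 68*4 = 1956
Denominator = 8 + 6 + 9 + 4 = 27
WM = 1956/27 = 72.4444

WM = 72.4444


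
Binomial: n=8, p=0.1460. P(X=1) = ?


C(8,1) = 8
p^1 = 0.146000
(1-p)^7 = 0.331288
P = 8 * 0.146000 * 0.331288 = 0.3869

P(X=1) = 0.3869


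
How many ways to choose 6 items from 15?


C(15,6) = 15!/(6! × 9!)
= 1307674368000/(720 × 362880)
= 5005

C(15,6) = 5005


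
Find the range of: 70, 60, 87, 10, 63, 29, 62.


Max = 87, Min = 10
Range = 87 - 10 = 77

Range = 77


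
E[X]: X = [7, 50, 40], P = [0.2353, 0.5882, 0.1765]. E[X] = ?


E[X] = 7*0.2353 + 50*0.5882 + 40*0.1765
= 1.6471 + 29.4100 + 7.0600
= 38.1171

E[X] = 38.1171


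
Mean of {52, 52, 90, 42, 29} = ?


Sum = 52 + 52 + 90 + 42 + 29 = 265
n = 5
Mean = 265/5 = 53.0000

Mean = 53.0000


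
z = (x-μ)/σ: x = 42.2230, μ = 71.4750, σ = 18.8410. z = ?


z = (42.2230 - 71.4750)/18.8410
= -29.2520/18.8410
= -1.5526

z = -1.5526


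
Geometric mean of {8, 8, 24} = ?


Product = 8 × 8 × 24 = 1536
GM = 1536^(1/3) = 11.5380

GM = 11.5380


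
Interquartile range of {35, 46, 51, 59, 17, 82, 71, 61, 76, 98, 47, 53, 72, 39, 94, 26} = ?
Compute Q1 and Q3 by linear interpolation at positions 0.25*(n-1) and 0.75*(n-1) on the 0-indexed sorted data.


Sorted: 17, 26, 35, 39, 46, 47, 51, 53, 59, 61, 71, 72, 76, 82, 94, 98
Q1 (25th %ile) = 44.2500
Q3 (75th %ile) = 73.0000
IQR = 73.0000 - 44.2500 = 28.7500

IQR = 28.7500


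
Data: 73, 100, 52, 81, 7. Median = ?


Sorted: 7, 52, 73, 81, 100
n = 5 (odd)
Middle value = 73

Median = 73


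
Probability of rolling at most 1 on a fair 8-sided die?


Favorable outcomes (roll ≤ 1): 1
Total outcomes = 8
P = 1/8 = 0.1250

P = 0.1250


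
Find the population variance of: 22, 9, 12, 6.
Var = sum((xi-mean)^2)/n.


Mean = 12.2500
Squared deviations: 95.0625, 10.5625, 0.0625, 39.0625
Sum = 144.7500
Variance = 144.7500/4 = 36.1875

Variance = 36.1875


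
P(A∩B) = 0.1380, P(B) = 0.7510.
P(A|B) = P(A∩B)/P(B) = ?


P(A|B) = 0.1380/0.7510 = 0.1838

P(A|B) = 0.1838


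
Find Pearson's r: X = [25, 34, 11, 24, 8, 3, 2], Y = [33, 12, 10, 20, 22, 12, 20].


Mean X = 15.2857, Mean Y = 18.4286
SD X = 11.460669, SD Y = 7.403805
Cov = 14.734694
r = 14.734694/(11.460669*7.403805) = 0.1737

r = 0.1737


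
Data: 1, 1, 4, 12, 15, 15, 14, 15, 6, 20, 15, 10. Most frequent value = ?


Frequencies: 1:2, 4:1, 6:1, 10:1, 12:1, 14:1, 15:4, 20:1
Max frequency = 4
Mode = 15

Mode = 15


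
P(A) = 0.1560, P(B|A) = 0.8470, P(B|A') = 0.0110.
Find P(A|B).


P(B) = P(B|A)*P(A) + P(B|A')*P(A')
= 0.8470*0.1560 + 0.0110*0.8440
= 0.132132 + 0.009284 = 0.141416
P(A|B) = 0.132132/0.141416 = 0.9343

P(A|B) = 0.9343


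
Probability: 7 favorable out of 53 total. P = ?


P = 7/53 = 0.1321

P = 0.1321


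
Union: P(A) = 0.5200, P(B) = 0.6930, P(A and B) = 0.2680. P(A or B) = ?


P(A∪B) = 0.5200 + 0.6930 - 0.2680
= 1.2130 - 0.2680
= 0.9450

P(A∪B) = 0.9450


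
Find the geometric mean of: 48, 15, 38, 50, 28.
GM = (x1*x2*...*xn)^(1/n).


Product = 48 × 15 × 38 × 50 × 28 = 38304000
GM = 38304000^(1/5) = 32.8586

GM = 32.8586


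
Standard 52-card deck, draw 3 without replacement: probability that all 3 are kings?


P(all kings) = (4/52) × (3/51) × (2/50)
= 0.0002

P = 0.0002


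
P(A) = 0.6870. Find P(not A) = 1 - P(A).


P(not A) = 1 - 0.6870 = 0.3130

P(not A) = 0.3130


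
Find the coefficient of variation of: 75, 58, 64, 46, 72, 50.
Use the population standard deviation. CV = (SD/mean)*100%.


Mean = 60.8333
SD = 10.6523
CV = (10.6523/60.8333)*100 = 17.5107%

CV = 17.5107%


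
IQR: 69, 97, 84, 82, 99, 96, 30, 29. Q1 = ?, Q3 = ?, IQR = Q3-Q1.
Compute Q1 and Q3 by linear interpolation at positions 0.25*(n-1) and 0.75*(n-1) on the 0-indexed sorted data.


Sorted: 29, 30, 69, 82, 84, 96, 97, 99
Q1 (25th %ile) = 59.2500
Q3 (75th %ile) = 96.2500
IQR = 96.2500 - 59.2500 = 37.0000

IQR = 37.0000


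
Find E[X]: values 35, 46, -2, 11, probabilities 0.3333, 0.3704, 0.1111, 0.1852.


E[X] = 35*0.3333 + 46*0.3704 - 2*0.1111 + 11*0.1852
= 11.6655 + 17.0384 - 0.2222 + 2.0372
= 30.5189

E[X] = 30.5189


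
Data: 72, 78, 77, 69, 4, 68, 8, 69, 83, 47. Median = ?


Sorted: 4, 8, 47, 68, 69, 69, 72, 77, 78, 83
n = 10 (even)
Middle values: 69 and 69
Median = (69+69)/2 = 69.0000

Median = 69.0000


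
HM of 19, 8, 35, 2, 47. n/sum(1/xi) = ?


Sum of reciprocals = 1/19 + 1/8 + 1/35 + 1/2 + 1/47 = 0.727480
HM = 5/0.727480 = 6.8730

HM = 6.8730


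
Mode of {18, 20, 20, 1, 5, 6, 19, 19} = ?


Frequencies: 1:1, 5:1, 6:1, 18:1, 19:2, 20:2
Max frequency = 2
Mode = 19, 20

Mode = 19, 20


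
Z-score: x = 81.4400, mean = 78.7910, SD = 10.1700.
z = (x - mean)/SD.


z = (81.4400 - 78.7910)/10.1700
= 2.6490/10.1700
= 0.2605

z = 0.2605


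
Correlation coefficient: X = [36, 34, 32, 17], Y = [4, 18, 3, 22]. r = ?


Mean X = 29.7500, Mean Y = 11.7500
SD X = 7.495832, SD Y = 8.377798
Cov = -43.062500
r = -43.062500/(7.495832*8.377798) = -0.6857

r = -0.6857


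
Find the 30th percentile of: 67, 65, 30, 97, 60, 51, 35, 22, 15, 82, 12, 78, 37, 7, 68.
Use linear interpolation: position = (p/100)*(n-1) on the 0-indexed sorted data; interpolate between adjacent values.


Sorted: 7, 12, 15, 22, 30, 35, 37, 51, 60, 65, 67, 68, 78, 82, 97
n = 15
Index = 30/100 * 14 = 4.2000
Lower = data[4] = 30, Upper = data[5] = 35
P30 = 30 + 0.2000*(5) = 31.0000

P30 = 31.0000
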